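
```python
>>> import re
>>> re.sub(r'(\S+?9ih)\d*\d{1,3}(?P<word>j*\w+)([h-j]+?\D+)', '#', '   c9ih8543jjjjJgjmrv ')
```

'   #'

This matches one or more of a non-whitespace character (lazy), then the literal '9ih' (captured); then zero or more of a digit, then 1 to 3 of a digit; then zero or more of the literal 'j', then one or more of a word character (captured as 'word'); then one or more of a character in [h-j] (lazy), then one or more of a non-digit (captured).
Each match is replaced by '#'.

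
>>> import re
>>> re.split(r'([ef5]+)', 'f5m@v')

['', 'f5', 'm@v']

`re.split` interleaves the captured-group text with the surrounding fragments.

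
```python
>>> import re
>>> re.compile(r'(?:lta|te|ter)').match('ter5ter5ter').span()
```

(0, 2)

The regex engine tests alternatives in the order written; an earlier branch that matches wins even if a later one would match more.
`re.match` only tries the pattern at the start of the string.
The match spans [0:2] → 'te'.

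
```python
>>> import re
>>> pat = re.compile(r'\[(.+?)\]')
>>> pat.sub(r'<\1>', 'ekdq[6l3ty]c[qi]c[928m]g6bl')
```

'ekdq<6l3ty>c<qi>c<928m>g6bl'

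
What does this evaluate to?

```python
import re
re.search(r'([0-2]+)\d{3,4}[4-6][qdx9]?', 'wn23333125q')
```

None

Pattern: one or more of a character in [0-2] (captured); then 3 to 4 of a digit, then a character in [4-6], then optionally one of [qdx9].
Unlike `match`, `search` isn't anchored — it looks for the pattern anywhere in the string.
Here nothing in the string fits, so the call returns None.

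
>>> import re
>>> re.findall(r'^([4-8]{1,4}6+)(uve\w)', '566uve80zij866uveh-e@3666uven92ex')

[('566', 'uve8')]

The pattern matches anchored at the start of the string; then 1 to 4 of a character in [4-8], then one or more of a literal '6' (captured); then the literal 'uve', then a word character (captured).
2 groups means the one result is a tuple of 2 captured strings — 1 here.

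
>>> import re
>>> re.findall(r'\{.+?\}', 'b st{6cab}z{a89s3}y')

A non-greedy quantifier consumes as few characters as it can — just enough that the remainder of the pattern still matches from where it stops; whatever follows it matches normally.
Matches: at [4:10] → '{6cab}'; at [11:18] → '{a89s3}'.
`findall` yields the raw match text (2 of them) because the pattern has no groups.

['{6cab}', '{a89s3}']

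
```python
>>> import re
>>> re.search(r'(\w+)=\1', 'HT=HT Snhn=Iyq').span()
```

(0, 5)

`\1` is not a pattern — it's the concrete string captured by group 1, re-applied verbatim.
Unlike `match`, `search` isn't anchored — it looks for the pattern anywhere in the string.
The match spans [0:5] → 'HT=HT'.
Captured: group 1 = 'HT'.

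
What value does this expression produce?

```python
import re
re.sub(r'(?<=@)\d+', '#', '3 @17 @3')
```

The lookaround is zero-width — it requires the adjacent text to match without consuming it, so the asserted text isn't part of the match.
Matches: at [3:5] → '17'; at [7:8] → '3'.
`sub` substitutes '#' at each match site.

'3 @# @#'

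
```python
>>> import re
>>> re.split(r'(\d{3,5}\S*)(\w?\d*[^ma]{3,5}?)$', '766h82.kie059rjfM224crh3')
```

['', '766h82.kie059rjfM224c', 'rh3', '']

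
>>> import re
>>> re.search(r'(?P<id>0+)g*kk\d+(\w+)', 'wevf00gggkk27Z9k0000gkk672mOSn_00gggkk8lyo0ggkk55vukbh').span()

Pattern: one or more of a literal '0' (captured as 'id'); then zero or more of a literal 'g', then the literal 'kk', then one or more of a digit; then one or more of a word character (captured).
`re.search` tries every starting position until one works.
The match spans [4:54] → '00gggkk27Z9k0000gkk672mOSn_00gggkk8lyo0ggkk55vukbh'.
Captured: group 1 = '00', group 2 = 'Z9k0000gkk672mOSn_00gggkk8lyo0ggkk55vukbh'.

(4, 54)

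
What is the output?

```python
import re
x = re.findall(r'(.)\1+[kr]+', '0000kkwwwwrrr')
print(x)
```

['0', 'w']

A backreference is literal: `\1` must see the identical characters the first group matched.
`findall` collects group 1 from each match (2 total).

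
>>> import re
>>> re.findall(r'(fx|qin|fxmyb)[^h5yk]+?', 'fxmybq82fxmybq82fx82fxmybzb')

`|` is ordered: at each position the engine commits to the first alternative that works.
With a single group, `findall` returns only what that group captured — 4 items.

['fx', 'fx', 'fx', 'fx']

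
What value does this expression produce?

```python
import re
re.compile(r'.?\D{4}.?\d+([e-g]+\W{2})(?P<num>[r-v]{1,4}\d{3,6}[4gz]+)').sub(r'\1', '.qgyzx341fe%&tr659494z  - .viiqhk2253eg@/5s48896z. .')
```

Each match is replaced using the text its own group 1 captured.

'fe%&  - .viiqhk2253eg@/5s48896z. .'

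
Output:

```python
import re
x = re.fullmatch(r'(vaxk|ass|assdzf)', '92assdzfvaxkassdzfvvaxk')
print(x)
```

None

`fullmatch` succeeds only if the pattern covers the string from start to end.
Here the string isn't matched end-to-end, so the call returns None.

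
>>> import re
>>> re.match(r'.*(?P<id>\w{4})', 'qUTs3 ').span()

The pattern matches zero or more of any character; then exactly 4 of a word character (captured as 'id').
With `match`, the pattern is implicitly anchored at the beginning.
The match spans [0:5] → 'qUTs3'.
Captured: group 1 = 'UTs3'.

(0, 5)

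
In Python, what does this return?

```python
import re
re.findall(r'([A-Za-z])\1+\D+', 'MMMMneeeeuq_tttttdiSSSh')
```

['M']

After group 1 captures some text, `\1` only succeeds where that same text appears again.
Walking the string: at [0:23] match 'MMMMneeeeuq_tttttdiSSSh', group 1 = 'M'.
With a single group, `findall` returns only what that group captured — 1 item.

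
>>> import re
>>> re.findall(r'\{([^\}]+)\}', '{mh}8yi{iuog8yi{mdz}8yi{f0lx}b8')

['mh', 'iuog8yi{mdz', 'f0lx']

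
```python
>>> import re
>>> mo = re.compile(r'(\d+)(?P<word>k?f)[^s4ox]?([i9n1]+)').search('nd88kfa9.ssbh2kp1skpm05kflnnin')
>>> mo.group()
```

This matches one or more of a digit (captured); then optionally a literal 'k', then a literal 'f' (captured as 'word'); then optionally any character except [s4ox]; then one or more of one of [i9n1] (captured).
The match spans [2:8] → '88kfa9'.

'88kfa9'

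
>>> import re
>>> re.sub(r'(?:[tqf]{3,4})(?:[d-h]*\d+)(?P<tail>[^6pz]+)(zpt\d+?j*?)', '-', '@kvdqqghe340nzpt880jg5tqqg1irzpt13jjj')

'@kvdqqghe340nzpt880jg5-3jjj'

Pattern: 3 to 4 of one of [tqf] (non-capturing group); then zero or more of a character in [d-h], then one or more of a digit (non-capturing group); then one or more of any character except [6pz] (captured as 'tail'); then the literal 'zpt', then one or more of a digit (lazy), then zero or more of a literal 'j' (lazy) (captured).
Matches: at [22:33] → 'tqqg1irzpt1'.
`sub` substitutes '-' at each match site.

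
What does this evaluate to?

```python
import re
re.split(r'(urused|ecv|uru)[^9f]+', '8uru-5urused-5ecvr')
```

Because the pattern has a capturing group, `split` also inserts each captured text between the pieces.

['8', 'uru', '']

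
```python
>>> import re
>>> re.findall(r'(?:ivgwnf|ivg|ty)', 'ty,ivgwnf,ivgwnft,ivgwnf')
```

['ty', 'ivgwnf', 'ivgwnf', 'ivgwnf']

Branches in `(...|...)` are attempted left-to-right; the first branch that allows the whole pattern to succeed is taken.
Since nothing is captured, `findall` lists the 4 matched substrings directly.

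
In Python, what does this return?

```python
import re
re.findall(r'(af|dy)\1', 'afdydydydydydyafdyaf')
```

['dy', 'dy', 'dy']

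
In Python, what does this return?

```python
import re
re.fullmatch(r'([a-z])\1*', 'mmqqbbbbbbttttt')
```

`\1` is not a pattern — it's the concrete string captured by group 1, re-applied verbatim.
For `fullmatch`, every character of the input must be accounted for by the pattern.
Here there's no way to consume every character, so the call returns None.

None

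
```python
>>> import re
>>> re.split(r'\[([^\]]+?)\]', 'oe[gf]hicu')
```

The group in the pattern means `split` returns the separators' captures alongside the pieces.

['oe', 'gf', 'hicu']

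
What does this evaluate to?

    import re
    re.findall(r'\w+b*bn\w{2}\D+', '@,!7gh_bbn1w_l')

['7gh_bbn1w_l']

This matches one or more of a word character, then zero or more of a literal 'b', then the literal 'bn'; then exactly 2 of a word character, then one or more of a non-digit.
Scanning left to right: at [3:14] → '7gh_bbn1w_l'.
No capturing groups, so `findall` returns the 1 full match string.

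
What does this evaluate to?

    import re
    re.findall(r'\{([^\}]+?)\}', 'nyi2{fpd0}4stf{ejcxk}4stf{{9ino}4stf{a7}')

['fpd0', 'ejcxk', '{9ino', 'a7']

Walking the string: at [4:10] match '{fpd0}', group 1 = 'fpd0'; at [14:21] match '{ejcxk}', group 1 = 'ejcxk'; at [25:32] match '{{9ino}', group 1 = '{9ino'; at [36:40] match '{a7}', group 1 = 'a7'.
One capturing group, so `findall` returns just the captured substring from each match — 4 in all.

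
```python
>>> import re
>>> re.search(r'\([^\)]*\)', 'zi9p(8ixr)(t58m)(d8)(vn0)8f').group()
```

The match spans [4:10] → '(8ixr)'.

'(8ixr)'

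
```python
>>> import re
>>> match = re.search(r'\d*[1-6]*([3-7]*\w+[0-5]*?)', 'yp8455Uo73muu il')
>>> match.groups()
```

('yp8455Uo73muu',)

The match spans [0:13] → 'yp8455Uo73muu'.
Captured: group 1 = 'yp8455Uo73muu'.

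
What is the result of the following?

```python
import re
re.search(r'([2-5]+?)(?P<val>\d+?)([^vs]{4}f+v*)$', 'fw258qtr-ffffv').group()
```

Pattern: one or more of a character in [2-5] (lazy) (captured); then one or more of a digit (lazy) (captured as 'val'); then exactly 4 of any character except [vs], then one or more of the literal 'f', then zero or more of the literal 'v' (captured); then anchored at the end.
The match spans [2:14] → '258qtr-ffffv'.

'258qtr-ffffv'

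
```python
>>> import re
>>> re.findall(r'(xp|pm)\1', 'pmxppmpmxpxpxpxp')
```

['pm', 'xp', 'xp']

After group 1 captures some text, `\1` only succeeds where that same text appears again.
Because there's exactly one group, `findall` drops the full match and keeps group 1 from each hit.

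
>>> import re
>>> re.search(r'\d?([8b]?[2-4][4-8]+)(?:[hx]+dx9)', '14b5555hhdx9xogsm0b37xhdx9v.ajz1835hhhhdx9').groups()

The match spans [17:26] → '0b37xhdx9'.
Captured: group 1 = 'b37'.

('b37',)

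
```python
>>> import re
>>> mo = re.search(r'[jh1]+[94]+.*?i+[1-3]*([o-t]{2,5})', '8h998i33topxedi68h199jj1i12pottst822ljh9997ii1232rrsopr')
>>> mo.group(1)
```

The match spans [1:11] → 'h998i33top'.
Captured: group 1 = 'top'.

'top'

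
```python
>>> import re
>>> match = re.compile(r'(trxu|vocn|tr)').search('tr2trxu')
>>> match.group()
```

The match spans [0:2] → 'tr'.

'tr'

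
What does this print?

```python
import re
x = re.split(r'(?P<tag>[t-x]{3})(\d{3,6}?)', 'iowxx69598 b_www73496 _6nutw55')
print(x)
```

['io', 'wxx', '695', '98 b_', 'www', '734', '96 _6nutw55']

This matches exactly 3 of a character in [t-x] (captured as 'tag'); then 3 to 6 of a digit (lazy) (captured).
A `+?`/`*?`/`{m,n}?` starts at its minimum and grows only as far as needed for what follows to match.
Matches to split on: at [2:8] → 'wxx695'; at [13:19] → 'www734'.
With a capturing group present, the delimiter's captured portion is kept in the result list.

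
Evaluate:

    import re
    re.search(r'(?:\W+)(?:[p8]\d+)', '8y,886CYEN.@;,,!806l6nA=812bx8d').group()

',886'

Pattern: one or more of a non-word character (non-capturing group); then one of [p8], then one or more of a digit (non-capturing group).
The match spans [2:6] → ',886'.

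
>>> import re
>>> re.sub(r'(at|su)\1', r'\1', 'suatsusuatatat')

'suatsuatat'

`\1` is not a pattern — it's the concrete string captured by group 1, re-applied verbatim.
Each match is replaced using the text its own group 1 captured.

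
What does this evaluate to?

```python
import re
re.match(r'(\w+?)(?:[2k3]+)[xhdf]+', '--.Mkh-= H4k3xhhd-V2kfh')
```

None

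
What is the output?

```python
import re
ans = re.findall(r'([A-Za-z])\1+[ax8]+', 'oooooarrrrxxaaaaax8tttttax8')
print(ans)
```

['o', 'r', 't']

A backreference is literal: `\1` must see the identical characters the first group matched.
Walking the string: at [0:6] match 'oooooa', group 1 = 'o'; at [6:19] match 'rrrrxxaaaaax8', group 1 = 'r'; at [19:27] match 'tttttax8', group 1 = 't'.
With a single group, `findall` returns only what that group captured — 3 items.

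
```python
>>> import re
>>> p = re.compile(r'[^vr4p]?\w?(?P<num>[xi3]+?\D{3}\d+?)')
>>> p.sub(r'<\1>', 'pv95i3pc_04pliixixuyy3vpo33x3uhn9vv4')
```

Pattern: optionally any character except [vr4p], then optionally a word character; then one or more of one of [xi3] (lazy), then exactly 3 of a non-digit, then one or more of a digit (lazy) (captured as 'num').
Because the quantifier is non-greedy, it stops expanding at the earliest point where the rest of the pattern can succeed.
Matches: at [2:10] → '95i3pc_0'; at [12:22] → 'liixixuyy3'; at [24:33] → 'o33x3uhn9'.
`\1` in the replacement pulls in group 1's text for each match.

'pv<i3pc_0>4p<ixixuyy3>vp<3x3uhn9>vv4'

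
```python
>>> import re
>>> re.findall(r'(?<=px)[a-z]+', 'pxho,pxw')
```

['ho', 'w']

The positive lookaround only admits positions where the adjacent text matches; those characters stay outside the span.
With no groups in the pattern, `findall` gives back each whole match — 2 here.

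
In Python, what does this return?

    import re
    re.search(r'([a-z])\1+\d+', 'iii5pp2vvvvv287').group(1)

'i'

The match spans [0:4] → 'iii5'.
Captured: group 1 = 'i'.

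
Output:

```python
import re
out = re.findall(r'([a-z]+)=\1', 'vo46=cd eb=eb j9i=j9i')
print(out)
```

`\1` is not a pattern — it's the concrete string captured by group 1, re-applied verbatim.
Scanning left to right: at [8:13] match 'eb=eb', group 1 = 'eb'.
Because there's exactly one group, `findall` drops the full match and keeps group 1 from the one hit.

['eb']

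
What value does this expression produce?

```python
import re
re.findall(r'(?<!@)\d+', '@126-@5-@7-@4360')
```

The negative lookahead/lookbehind blocks any match where the forbidden context is present.
With no groups in the pattern, `findall` gives back each whole match — 2 here.

['26', '360']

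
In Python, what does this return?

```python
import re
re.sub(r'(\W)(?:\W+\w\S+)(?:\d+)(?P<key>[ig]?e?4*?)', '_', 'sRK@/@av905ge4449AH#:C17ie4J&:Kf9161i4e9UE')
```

Each match is replaced by '_'.

'sRK_UE'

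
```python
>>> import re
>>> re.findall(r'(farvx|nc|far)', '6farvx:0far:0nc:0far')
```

['farvx', 'far', 'nc', 'far']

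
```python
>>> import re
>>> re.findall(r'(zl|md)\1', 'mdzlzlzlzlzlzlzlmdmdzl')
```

['zl', 'zl', 'zl', 'md']

After group 1 captures some text, `\1` only succeeds where that same text appears again.
Walking the string: at [2:6] match 'zlzl', group 1 = 'zl'; at [6:10] match 'zlzl', group 1 = 'zl'; at [10:14] match 'zlzl', group 1 = 'zl'; at [16:20] match 'mdmd', group 1 = 'md'.
Because there's exactly one group, `findall` drops the full match and keeps group 1 from each hit.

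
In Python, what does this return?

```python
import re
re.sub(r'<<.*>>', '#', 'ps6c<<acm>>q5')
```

Every occurrence is swapped for '#'.

'ps6c#q5'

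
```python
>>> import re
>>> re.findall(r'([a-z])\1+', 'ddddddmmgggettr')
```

['d', 'm', 'g', 't']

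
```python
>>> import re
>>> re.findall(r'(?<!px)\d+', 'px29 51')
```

['9', '51']

The negative lookahead/lookbehind blocks any match where the forbidden context is present.
Matches: at [3:4] → '9'; at [5:7] → '51'.
With no groups in the pattern, `findall` gives back each whole match — 2 here.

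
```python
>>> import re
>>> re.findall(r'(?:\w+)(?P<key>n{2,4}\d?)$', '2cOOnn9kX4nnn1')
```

['nn1']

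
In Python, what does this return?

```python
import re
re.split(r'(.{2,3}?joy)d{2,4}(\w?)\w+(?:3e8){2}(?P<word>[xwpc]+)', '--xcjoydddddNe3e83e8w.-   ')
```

['-', '-xcjoy', 'd', 'w', '.-   ']

Because the pattern has a capturing group, `split` also inserts each captured text between the pieces.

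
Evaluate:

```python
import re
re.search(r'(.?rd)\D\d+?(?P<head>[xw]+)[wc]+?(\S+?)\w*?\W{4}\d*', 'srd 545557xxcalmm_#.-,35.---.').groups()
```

('srd', 'xx', 'a')

The match spans [0:24] → 'srd 545557xxcalmm_#.-,35'.
Captured: group 1 = 'srd', group 2 = 'xx', group 3 = 'a'.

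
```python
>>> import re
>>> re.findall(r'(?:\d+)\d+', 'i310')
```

This matches one or more of a digit (non-capturing group); then one or more of a digit.
Walking the string: at [1:4] → '310'.
With no groups in the pattern, `findall` gives back each whole match — 1 here.

['310']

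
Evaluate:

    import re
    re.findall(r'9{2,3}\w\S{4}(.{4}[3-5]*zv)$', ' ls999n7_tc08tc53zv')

This matches 2 to 3 of a literal '9', then a word character, then exactly 4 of a non-whitespace character; then exactly 4 of any character, then zero or more of a character in [3-5], then the literal 'zv' (captured); then anchored at the end.
Scanning left to right: at [3:19] match '999n7_tc08tc53zv', group 1 = '08tc53zv'.
With a single group, `findall` returns only what that group captured — 1 item.

['08tc53zv']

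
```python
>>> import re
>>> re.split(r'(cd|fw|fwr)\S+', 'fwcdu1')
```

Matches to split on: at [0:6] → 'fwcdu1'.
With a capturing group present, the delimiter's captured portion is kept in the result list.

['', 'fw', '']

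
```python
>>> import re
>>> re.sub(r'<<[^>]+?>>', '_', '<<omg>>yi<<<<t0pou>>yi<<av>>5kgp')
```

`sub` substitutes '_' at each match site.

'_yi_yi_5kgp'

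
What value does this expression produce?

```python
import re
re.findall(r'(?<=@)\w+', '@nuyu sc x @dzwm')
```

Lookahead/lookbehind check context without consuming it, so the matched span excludes the asserted characters.
`findall` yields the raw match text (2 of them) because the pattern has no groups.

['nuyu', 'dzwm']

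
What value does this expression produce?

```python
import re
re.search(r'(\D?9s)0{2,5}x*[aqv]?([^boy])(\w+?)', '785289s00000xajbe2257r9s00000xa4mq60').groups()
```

('9s', 'j', 'b')

Pattern: optionally a non-digit, then the literal '9s' (captured); then 2 to 5 of the literal '0', then zero or more of a literal 'x', then optionally one of [aqv]; then any character except [boy] (captured); then one or more of a word character (lazy) (captured).
Because the quantifier is non-greedy, it stops expanding at the earliest point where the rest of the pattern can succeed.
`re.search` tries every starting position until one works.
The match spans [5:16] → '9s00000xajb'.
Captured: group 1 = '9s', group 2 = 'j', group 3 = 'b'.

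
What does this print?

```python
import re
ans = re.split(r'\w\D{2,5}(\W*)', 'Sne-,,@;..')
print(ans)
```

['', '@;..', '']

The pattern matches a word character, then 2 to 5 of a non-digit; then zero or more of a non-word character (captured).
The group in the pattern means `split` returns the separators' captures alongside the pieces.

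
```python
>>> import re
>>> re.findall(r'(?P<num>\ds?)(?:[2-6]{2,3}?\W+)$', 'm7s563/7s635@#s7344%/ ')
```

This matches a digit, then optionally a literal 's' (captured as 'num'); then 2 to 3 of a character in [2-6] (lazy), then one or more of a non-word character (non-capturing group); then anchored at the end.
Scanning left to right: at [15:22] match '7344%/ ', group 1 = '7'.
Because there's exactly one group, `findall` drops the full match and keeps group 1 from the one hit.

['7']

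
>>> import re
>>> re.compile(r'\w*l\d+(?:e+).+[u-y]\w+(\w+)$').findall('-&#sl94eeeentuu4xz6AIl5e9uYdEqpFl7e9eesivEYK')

['K']

This matches zero or more of a word character, then a literal 'l', then one or more of a digit; then one or more of a literal 'e' (non-capturing group); then one or more of any character, then a character in [u-y]; then one or more of a word character; then one or more of a word character (captured); then anchored at the end.
With a single group, `findall` returns only what that group captured — 1 item.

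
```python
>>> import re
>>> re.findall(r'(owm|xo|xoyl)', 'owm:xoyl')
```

`|` is ordered: at each position the engine commits to the first alternative that works.
Matches: at [0:3] match 'owm', group 1 = 'owm'; at [4:6] match 'xo', group 1 = 'xo'.
One capturing group, so `findall` returns just the captured substring from each match — 2 in all.

['owm', 'xo']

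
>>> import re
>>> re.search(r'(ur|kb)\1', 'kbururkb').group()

'urur'

`\1` has to match the exact text group 1 already captured.
`re.search` tries every starting position until one works.
The match spans [2:6] → 'urur'.
Captured: group 1 = 'ur'.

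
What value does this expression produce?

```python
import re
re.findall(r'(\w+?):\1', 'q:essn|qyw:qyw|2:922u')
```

['qyw']

The backreference `\1` re-matches whatever the first group consumed, character for character.
`findall` collects group 1 from the one match (1 total).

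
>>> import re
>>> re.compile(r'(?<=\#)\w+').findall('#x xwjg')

['x']

Lookahead/lookbehind check context without consuming it, so the matched span excludes the asserted characters.
Walking the string: at [1:2] → 'x'.
With no groups in the pattern, `findall` gives back each whole match — 1 here.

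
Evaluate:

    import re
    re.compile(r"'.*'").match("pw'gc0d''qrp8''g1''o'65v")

None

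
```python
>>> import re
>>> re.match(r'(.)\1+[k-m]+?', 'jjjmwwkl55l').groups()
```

('j',)

The match spans [0:4] → 'jjjm'.
Captured: group 1 = 'j'.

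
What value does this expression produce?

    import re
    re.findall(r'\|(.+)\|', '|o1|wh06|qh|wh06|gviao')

['o1|wh06|qh|wh06']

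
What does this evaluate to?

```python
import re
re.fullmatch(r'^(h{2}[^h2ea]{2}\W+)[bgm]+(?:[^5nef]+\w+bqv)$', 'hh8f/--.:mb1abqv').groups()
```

('hh8f/--.:',)

The pattern matches anchored at the start of the string; then exactly 2 of a literal 'h', then exactly 2 of any character except [h2ea], then one or more of a non-word character (captured); then one or more of one of [bgm]; then one or more of any character except [5nef], then one or more of a word character, then the literal 'bqv' (non-capturing group); then anchored at the end.
For `fullmatch`, every character of the input must be accounted for by the pattern.
The match spans [0:16] → 'hh8f/--.:mb1abqv'.
Captured: group 1 = 'hh8f/--.:'.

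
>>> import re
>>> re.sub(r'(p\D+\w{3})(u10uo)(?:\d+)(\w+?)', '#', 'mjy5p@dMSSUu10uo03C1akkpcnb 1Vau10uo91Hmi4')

'mjy5#1akk#mi4'

This matches the literal 'p', then one or more of a non-digit, then exactly 3 of a word character (captured); then the literal 'u10', then the literal 'uo' (captured); then one or more of a digit (non-capturing group); then one or more of a word character (lazy) (captured).
Matches: at [4:19] → 'p@dMSSUu10uo03C'; at [23:39] → 'pcnb 1Vau10uo91H'.
Every occurrence is swapped for '#'.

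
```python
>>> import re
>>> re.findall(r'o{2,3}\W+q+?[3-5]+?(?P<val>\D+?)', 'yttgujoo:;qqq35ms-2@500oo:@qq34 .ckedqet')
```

This matches 2 to 3 of a literal 'o'; then one or more of a non-word character, then one or more of the literal 'q' (lazy), then one or more of a character in [3-5] (lazy); then one or more of a non-digit (lazy) (captured as 'val').
The `?` after the quantifier makes it lazy — it takes as little as possible before letting the rest of the pattern try.
Matches: at [6:16] match 'oo:;qqq35m', group 1 = 'm'; at [23:32] match 'oo:@qq34 ', group 1 = ' '.
`findall` collects group 1 from each match (2 total).

['m', ' ']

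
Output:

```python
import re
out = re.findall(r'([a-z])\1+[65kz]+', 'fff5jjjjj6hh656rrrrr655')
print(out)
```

`\1` has to match the exact text group 1 already captured.
With a single group, `findall` returns only what that group captured — 4 items.

['f', 'j', 'h', 'r']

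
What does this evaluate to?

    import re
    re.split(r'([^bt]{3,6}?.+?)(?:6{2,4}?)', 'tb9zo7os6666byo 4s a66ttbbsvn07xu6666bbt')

['tb', '9zo7os', '66b', 'yo 4s a', 'ttbb', 'svn07xu', '66bbt']

Pattern: 3 to 6 of any character except [bt] (lazy), then one or more of any character (lazy) (captured); then 2 to 4 of a literal '6' (lazy) (non-capturing group).
A `+?`/`*?`/`{m,n}?` starts at its minimum and grows only as far as needed for what follows to match.
Matches to split on: at [2:10] → '9zo7os66'; at [13:22] → 'yo 4s a66'; at [26:35] → 'svn07xu66'.
The group in the pattern means `split` returns the separators' captures alongside the pieces.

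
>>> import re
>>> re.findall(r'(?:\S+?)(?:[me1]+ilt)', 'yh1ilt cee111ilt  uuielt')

['yh1ilt', 'cee111ilt']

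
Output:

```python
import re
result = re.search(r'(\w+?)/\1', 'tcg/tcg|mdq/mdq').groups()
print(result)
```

('tcg',)

The match spans [0:7] → 'tcg/tcg'.
Captured: group 1 = 'tcg'.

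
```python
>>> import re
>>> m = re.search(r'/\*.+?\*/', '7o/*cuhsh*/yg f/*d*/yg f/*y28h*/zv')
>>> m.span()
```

(2, 11)

With the lazy modifier that quantifier settles for the fewest repetitions that let the rest of the pattern succeed (the atoms after it are unaffected and can still be greedy).
Unlike `match`, `search` isn't anchored — it looks for the pattern anywhere in the string.
The match spans [2:11] → '/*cuhsh*/'.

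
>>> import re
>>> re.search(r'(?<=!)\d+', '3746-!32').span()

(6, 8)

The `(?=…)`/`(?<=…)` assertion just peeks at neighbouring text; it doesn't advance the match position.
`re.search` tries every starting position until one works.
The match spans [6:8] → '32'.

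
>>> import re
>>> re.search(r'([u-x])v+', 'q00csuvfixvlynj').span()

Pattern: a character in [u-x] (captured); then one or more of a literal 'v'.
The match spans [5:7] → 'uv'.

(5, 7)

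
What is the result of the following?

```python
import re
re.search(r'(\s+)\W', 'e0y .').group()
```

The match spans [3:5] → ' .'.

' .'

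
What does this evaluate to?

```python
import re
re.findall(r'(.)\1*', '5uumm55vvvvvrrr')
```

['5', 'u', 'm', '5', 'v', 'r']

`\1` is not a pattern — it's the concrete string captured by group 1, re-applied verbatim.
Because there's exactly one group, `findall` drops the full match and keeps group 1 from each hit.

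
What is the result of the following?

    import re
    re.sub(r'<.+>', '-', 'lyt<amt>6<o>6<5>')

Matches: at [3:16] → '<amt>6<o>6<5>'.
`sub` substitutes '-' at each match site.

'lyt-'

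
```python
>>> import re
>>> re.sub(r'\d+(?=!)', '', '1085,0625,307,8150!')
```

'1085,0625,307,!'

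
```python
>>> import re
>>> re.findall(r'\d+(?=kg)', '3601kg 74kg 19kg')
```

Lookahead/lookbehind check context without consuming it, so the matched span excludes the asserted characters.
Scanning left to right: at [0:4] → '3601'; at [7:9] → '74'; at [12:14] → '19'.
`findall` yields the raw match text (3 of them) because the pattern has no groups.

['3601', '74', '19']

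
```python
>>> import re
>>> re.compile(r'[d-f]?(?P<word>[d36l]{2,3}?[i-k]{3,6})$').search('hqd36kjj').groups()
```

The match spans [2:8] → 'd36kjj'.
Captured: group 1 = '36kjj'.

('36kjj',)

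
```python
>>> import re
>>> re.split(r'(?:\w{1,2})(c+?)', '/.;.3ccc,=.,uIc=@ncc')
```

['/.;.', 'c', 'c,=.,', 'c', '=@', 'c', '']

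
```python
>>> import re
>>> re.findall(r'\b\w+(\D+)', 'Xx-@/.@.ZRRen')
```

['-@/.@.ZRRen']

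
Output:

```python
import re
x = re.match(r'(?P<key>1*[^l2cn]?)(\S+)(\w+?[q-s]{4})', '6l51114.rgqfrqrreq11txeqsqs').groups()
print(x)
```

('6', 'l51114.rgqfrqrreq11tx', 'eqsqs')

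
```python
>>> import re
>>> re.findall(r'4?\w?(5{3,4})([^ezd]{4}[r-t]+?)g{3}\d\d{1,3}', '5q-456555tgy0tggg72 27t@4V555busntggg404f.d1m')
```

[('555', 'tgy0t'), ('555', 'busnt')]

Pattern: optionally a literal '4', then optionally a word character; then 3 to 4 of a literal '5' (captured); then exactly 4 of any character except [ezd], then one or more of a character in [r-t] (lazy) (captured); then exactly 3 of the literal 'g', then a digit, then 1 to 3 of a digit.
Scanning left to right: at [5:19] match '6555tgy0tggg72', groups = ('555', 'tgy0t'); at [24:40] match '4V555busntggg404', groups = ('555', 'busnt').
`findall` packs the 2 group values into a tuple for every match.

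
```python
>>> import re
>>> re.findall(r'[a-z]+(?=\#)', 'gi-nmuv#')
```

The `(?=…)`/`(?<=…)` assertion just peeks at neighbouring text; it doesn't advance the match position.
Walking the string: at [3:7] → 'nmuv'.
With no groups in the pattern, `findall` gives back each whole match — 1 here.

['nmuv']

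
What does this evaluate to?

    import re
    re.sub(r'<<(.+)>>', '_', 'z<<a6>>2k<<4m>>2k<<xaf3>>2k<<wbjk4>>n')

'z_n'

Matches: at [1:36] → '<<a6>>2k<<4m>>2k<<xaf3>>2k<<wbjk4>>'.
Each match is replaced by '_'.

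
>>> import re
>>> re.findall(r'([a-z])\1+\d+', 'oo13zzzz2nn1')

['o', 'z', 'n']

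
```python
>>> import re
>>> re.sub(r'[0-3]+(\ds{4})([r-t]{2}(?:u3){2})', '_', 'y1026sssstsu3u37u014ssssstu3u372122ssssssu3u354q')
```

'y_7u_7_54q'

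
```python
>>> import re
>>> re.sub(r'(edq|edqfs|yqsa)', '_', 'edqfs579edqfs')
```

'_fs579_fs'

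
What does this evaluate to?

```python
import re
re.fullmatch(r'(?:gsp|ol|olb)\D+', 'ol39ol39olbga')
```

`re.fullmatch` requires the pattern to consume the entire string.
Here there's no way to consume every character, so the call returns None.

None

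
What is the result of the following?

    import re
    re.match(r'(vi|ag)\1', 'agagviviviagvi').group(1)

'ag'

The match spans [0:4] → 'agag'.
Captured: group 1 = 'ag'.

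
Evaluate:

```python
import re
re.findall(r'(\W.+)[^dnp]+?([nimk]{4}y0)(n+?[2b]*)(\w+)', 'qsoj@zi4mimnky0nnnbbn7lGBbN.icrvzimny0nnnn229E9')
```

With the lazy modifier that quantifier settles for the fewest repetitions that let the rest of the pattern succeed (the atoms after it are unaffected and can still be greedy).
4 groups means the one result is a tuple of 4 captured strings — 1 here.

[('@zi4', 'imnky0', 'n', 'nnbbn7lGBbN')]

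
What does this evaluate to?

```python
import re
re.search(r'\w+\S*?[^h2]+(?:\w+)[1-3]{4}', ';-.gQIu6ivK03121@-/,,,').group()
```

'gQIu6ivK03121'

This matches one or more of a word character; then zero or more of a non-whitespace character (lazy), then one or more of any character except [h2]; then one or more of a word character (non-capturing group); then exactly 4 of a character in [1-3].
`re.search` scans for the first position where the pattern succeeds.
The match spans [3:16] → 'gQIu6ivK03121'.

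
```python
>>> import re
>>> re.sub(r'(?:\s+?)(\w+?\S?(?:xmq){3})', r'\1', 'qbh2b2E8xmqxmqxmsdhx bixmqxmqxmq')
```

The pattern matches one or more of whitespace (lazy) (non-capturing group); then one or more of a word character (lazy), then optionally a non-whitespace character, then the literal 'xmq' repeated 3 times (captured).
`\1` in the replacement pulls in group 1's text for each match.

'qbh2b2E8xmqxmqxmsdhxbixmqxmqxmq'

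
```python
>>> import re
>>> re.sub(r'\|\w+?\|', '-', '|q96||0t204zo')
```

'-|0t204zo'

Matches: at [0:5] → '|q96|'.
Every occurrence is swapped for '-'.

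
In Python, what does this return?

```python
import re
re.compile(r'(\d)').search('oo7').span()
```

(2, 3)

The pattern matches a digit (captured).
`re.search` scans for the first position where the pattern succeeds.
The match spans [2:3] → '7'.
Captured: group 1 = '7'.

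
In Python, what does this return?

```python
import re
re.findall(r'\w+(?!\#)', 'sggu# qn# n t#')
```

['sgg', 'q', 'n']

Because the assertion is negative and zero-width, positions next to the forbidden text are skipped.
Matches: at [0:3] → 'sgg'; at [6:7] → 'q'; at [10:11] → 'n'.
Since nothing is captured, `findall` lists the 3 matched substrings directly.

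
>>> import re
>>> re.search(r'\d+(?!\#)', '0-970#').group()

'0'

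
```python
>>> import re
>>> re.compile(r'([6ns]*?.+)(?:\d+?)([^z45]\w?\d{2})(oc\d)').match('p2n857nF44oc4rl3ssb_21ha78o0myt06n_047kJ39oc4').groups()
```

The pattern matches zero or more of one of [6ns] (lazy), then one or more of any character (captured); then one or more of a digit (lazy) (non-capturing group); then any character except [z45], then optionally a word character, then exactly 2 of a digit (captured); then the literal 'oc', then a digit (captured).
`re.match` only tries the pattern at the start of the string.
The match spans [0:45] → 'p2n857nF44oc4rl3ssb_21ha78o0myt06n_047kJ39oc4'.
Captured: group 1 = 'p2n857nF44oc4rl3ssb_21ha78o0myt06n_04', group 2 = 'kJ39', group 3 = 'oc4'.

('p2n857nF44oc4rl3ssb_21ha78o0myt06n_04', 'kJ39', 'oc4')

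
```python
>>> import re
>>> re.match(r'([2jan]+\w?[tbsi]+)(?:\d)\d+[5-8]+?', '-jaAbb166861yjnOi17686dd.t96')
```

This matches one or more of one of [2jan], then optionally a word character, then one or more of one of [tbsi] (captured); then a digit (non-capturing group); then one or more of a digit, then one or more of a character in [5-8] (lazy).
`match` is anchored at position 0; if the pattern doesn't fit there, it returns None.
Here position 0 doesn't satisfy it, so the call returns None.

None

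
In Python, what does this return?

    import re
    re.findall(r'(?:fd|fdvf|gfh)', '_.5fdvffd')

The regex engine tests alternatives in the order written; an earlier branch that matches wins even if a later one would match more.
Scanning left to right: at [3:5] → 'fd'; at [7:9] → 'fd'.
No capturing groups, so `findall` returns the 2 full match strings.

['fd', 'fd']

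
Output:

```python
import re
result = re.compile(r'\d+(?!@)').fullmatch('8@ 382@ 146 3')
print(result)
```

The negative lookaround is zero-width — it rules out positions where the adjacent text would match, without consuming anything.
`re.fullmatch` is like wrapping the pattern in `^…$` (in single-line mode).
Here the pattern can't cover the whole string, so the call returns None.

None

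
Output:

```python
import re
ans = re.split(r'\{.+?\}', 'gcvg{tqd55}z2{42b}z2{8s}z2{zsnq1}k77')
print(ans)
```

A non-greedy quantifier consumes as few characters as it can — just enough that the remainder of the pattern still matches from where it stops; whatever follows it matches normally.
Matches to split on: at [4:11] → '{tqd55}'; at [13:18] → '{42b}'; at [20:24] → '{8s}'; at [26:33] → '{zsnq1}'.
The string is cut at each match, leaving 5 pieces.

['gcvg', 'z2', 'z2', 'z2', 'k77']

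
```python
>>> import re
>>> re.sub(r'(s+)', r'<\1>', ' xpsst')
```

' xp<ss>t'

This matches one or more of a literal 's' (captured).
Each match is replaced using the text its own group 1 captured.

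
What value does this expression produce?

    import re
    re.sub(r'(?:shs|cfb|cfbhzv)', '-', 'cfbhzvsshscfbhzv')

Branches in `(...|...)` are attempted left-to-right; the first branch that allows the whole pattern to succeed is taken.
Matches: at [0:3] → 'cfb'; at [7:10] → 'shs'; at [10:13] → 'cfb'.
Each match is replaced by '-'.

'-hzvs--hzv'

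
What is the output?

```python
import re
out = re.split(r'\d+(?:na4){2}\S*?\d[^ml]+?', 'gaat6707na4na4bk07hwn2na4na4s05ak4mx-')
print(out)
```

['gaat', 'hwn', 'ak4mx-']

With the lazy modifier that quantifier settles for the fewest repetitions that let the rest of the pattern succeed (the atoms after it are unaffected and can still be greedy).
Splitting on the pattern gives 3 pieces.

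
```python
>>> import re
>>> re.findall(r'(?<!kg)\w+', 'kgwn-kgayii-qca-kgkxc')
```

The negative lookaround is zero-width — it rules out positions where the adjacent text would match, without consuming anything.
With no groups in the pattern, `findall` gives back each whole match — 4 here.

['kgwn', 'kgayii', 'qca', 'kgkxc']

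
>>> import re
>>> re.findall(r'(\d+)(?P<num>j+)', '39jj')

[('39', 'jj')]

2 groups means the one result is a tuple of 2 captured strings — 1 here.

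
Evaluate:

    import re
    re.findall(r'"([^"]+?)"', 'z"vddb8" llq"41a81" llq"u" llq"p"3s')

['vddb8', '41a81', 'u', 'p']

`findall` collects group 1 from each match (4 total).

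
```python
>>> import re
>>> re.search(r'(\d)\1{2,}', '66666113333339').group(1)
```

'6'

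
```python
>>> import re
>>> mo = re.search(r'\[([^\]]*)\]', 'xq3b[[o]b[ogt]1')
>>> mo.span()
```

(4, 8)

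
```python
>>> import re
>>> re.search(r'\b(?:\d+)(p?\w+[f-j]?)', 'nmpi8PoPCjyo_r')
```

None

Here no position works, so the call returns None.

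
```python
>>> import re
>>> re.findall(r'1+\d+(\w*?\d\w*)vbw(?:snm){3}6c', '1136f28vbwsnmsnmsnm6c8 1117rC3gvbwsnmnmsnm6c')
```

`findall` collects group 1 from the one match (1 total).

['f28']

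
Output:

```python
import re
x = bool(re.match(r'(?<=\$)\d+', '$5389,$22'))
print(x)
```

`match` is anchored at position 0; if the pattern doesn't fit there, it returns None.
Here the pattern fails at index 0, so the call returns None, and `bool(None)` is False.

False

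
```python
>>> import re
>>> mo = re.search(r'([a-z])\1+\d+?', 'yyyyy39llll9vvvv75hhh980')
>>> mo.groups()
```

The backreference `\1` re-matches whatever the first group consumed, character for character.
`re.search` tries every starting position until one works.
The match spans [0:6] → 'yyyyy3'.
Captured: group 1 = 'y'.

('y',)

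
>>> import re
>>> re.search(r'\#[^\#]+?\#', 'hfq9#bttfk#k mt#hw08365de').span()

(4, 11)

`re.search` tries every starting position until one works.
The match spans [4:11] → '#bttfk#'.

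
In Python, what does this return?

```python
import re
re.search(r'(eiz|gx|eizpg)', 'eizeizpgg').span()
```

(0, 3)

The match spans [0:3] → 'eiz'.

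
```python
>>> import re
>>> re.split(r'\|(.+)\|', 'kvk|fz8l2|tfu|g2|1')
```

['kvk', 'fz8l2|tfu|g2', '1']

Matches to split on: at [3:17] → '|fz8l2|tfu|g2|'.
The group in the pattern means `split` returns the separators' captures alongside the pieces.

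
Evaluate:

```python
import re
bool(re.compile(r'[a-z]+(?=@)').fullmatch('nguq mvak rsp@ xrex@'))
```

The positive lookaround only admits positions where the adjacent text matches; those characters stay outside the span.
`re.fullmatch` is like wrapping the pattern in `^…$` (in single-line mode).
Here there's no way to consume every character, so the call returns None, and `bool(None)` is False.

False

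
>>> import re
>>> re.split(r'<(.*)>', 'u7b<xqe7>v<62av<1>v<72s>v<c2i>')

['u7b', 'xqe7>v<62av<1>v<72s>v<c2i', '']

Matches to split on: at [3:30] → '<xqe7>v<62av<1>v<72s>v<c2i>'.
The group in the pattern means `split` returns the separators' captures alongside the pieces.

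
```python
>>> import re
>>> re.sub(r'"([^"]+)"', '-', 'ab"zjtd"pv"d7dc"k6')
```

Each match is replaced by '-'.

'ab-pv-k6'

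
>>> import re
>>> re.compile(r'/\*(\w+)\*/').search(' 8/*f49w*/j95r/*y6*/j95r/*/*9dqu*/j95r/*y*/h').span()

(2, 10)

`re.search` tries every starting position until one works.
The match spans [2:10] → '/*f49w*/'.
Captured: group 1 = 'f49w'.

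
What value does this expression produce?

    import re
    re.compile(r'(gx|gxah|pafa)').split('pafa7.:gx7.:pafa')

['', 'pafa', '7.:', 'gx', '7.:', 'pafa', '']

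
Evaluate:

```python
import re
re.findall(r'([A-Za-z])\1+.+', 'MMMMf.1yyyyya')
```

`\1` has to match the exact text group 1 already captured.
Matches: at [0:13] match 'MMMMf.1yyyyya', group 1 = 'M'.
With a single group, `findall` returns only what that group captured — 1 item.

['M']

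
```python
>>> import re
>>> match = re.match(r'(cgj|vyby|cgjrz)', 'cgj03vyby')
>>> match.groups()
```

('cgj',)

`match` is anchored at position 0; if the pattern doesn't fit there, it returns None.
The match spans [0:3] → 'cgj'.
Captured: group 1 = 'cgj'.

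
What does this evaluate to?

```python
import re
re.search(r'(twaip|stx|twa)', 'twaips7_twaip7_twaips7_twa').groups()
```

('twaip',)

Alternation isn't longest-match — the leftmost alternative that fits at this position is chosen.
`re.search` tries every starting position until one works.
The match spans [0:5] → 'twaip'.
Captured: group 1 = 'twaip'.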